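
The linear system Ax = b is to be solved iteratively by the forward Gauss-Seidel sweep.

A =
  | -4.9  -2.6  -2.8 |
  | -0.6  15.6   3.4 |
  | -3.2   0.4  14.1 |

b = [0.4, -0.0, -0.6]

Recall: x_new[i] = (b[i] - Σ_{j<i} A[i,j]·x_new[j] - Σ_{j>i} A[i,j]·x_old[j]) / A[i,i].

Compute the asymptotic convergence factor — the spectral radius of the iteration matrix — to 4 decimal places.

0.2488

Write A = D+L+U with D = diag(-4.9, 15.6, 14.1).
T_GS = -(D+L)⁻¹U: row 0 first, T[0,2] = -(-2.8)/(-4.9) = -0.5714; later rows by forward substitution.
  T[0,:] = [+0.0000, -0.5306, -0.5714]
  T[1,:] = [+0.0000, -0.0204, -0.2399]
  T[2,:] = [+0.0000, -0.1198, -0.1229]
eigenvalue magnitudes: 0.2488, 0.1055, 0.0000.
ρ(T) = max|λ| = 0.2488; 0.2488 < 1: convergent.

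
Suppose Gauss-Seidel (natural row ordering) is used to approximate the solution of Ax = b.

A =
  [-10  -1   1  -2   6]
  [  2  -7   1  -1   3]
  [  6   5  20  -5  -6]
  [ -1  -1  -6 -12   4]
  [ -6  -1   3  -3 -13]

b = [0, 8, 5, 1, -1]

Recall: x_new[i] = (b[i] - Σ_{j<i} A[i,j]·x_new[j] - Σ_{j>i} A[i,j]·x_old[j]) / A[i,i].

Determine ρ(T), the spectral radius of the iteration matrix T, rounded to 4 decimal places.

0.6286

Diagonal D = diag(-10, -7, 20, -12, -13); L, U strict lower/upper.
Gauss-Seidel: T = -(D+L)⁻¹U, row 0 first, T[0,2] = -(1)/(-10) = +0.1000; later rows by forward substitution.
  T[0,:] = [+0.0000, -0.1000, +0.1000, -0.2000, +0.6000]
  T[1,:] = [+0.0000, -0.0286, +0.1714, -0.2000, +0.6000]
  T[2,:] = [+0.0000, +0.0371, -0.0729, +0.3600, -0.0300]
  T[3,:] = [+0.0000, -0.0079, +0.0138, -0.1467, +0.2483]
  T[4,:] = [+0.0000, +0.0587, -0.0793, +0.2246, -0.3873]
|eigenvalues of T|: 0.6286, 0.1014, 0.1014, 0.0850, 0.0000.
spectral radius ρ = 0.6286; 0.6286 < 1: convergent.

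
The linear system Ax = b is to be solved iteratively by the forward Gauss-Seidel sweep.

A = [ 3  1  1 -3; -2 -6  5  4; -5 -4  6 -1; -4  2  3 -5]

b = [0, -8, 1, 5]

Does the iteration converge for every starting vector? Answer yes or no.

no

Diagonal D = diag(3, -6, 6, -5); L, U strict lower/upper.
Gauss-Seidel: T = -(D+L)⁻¹U, row 0 first, T[0,1] = -(1)/(3) = -0.3333; later rows by forward substitution.
  T[0,:] = [+0.0000  -0.3333  -0.3333  +1.0000]
  T[1,:] = [+0.0000  +0.1111  +0.9444  +0.3333]
  T[2,:] = [+0.0000  -0.2037  +0.3519  +1.2222]
  T[3,:] = [+0.0000  +0.1889  +0.8556  +0.0667]
moduli |λ_i(T)| = 1.2376, 0.6628, 0.0451, 0.0000.
ρ(T) = max|λ| = 1.2376; 1.2376 > 1, so it fails to converge.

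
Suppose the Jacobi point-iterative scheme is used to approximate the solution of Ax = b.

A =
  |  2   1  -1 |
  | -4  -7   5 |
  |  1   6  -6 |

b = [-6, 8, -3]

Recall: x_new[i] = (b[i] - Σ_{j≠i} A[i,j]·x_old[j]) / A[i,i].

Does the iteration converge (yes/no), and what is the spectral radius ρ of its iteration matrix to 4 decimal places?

Split A = D + L + U, D = diag(2, -7, -6).
T_J = -D⁻¹(L+U): T[1,0] = -(-4)/(-7) = -0.5714; T[1,1] = 0.
  T[0,:] = [+0.0000 -0.5000 +0.5000]
  T[1,:] = [-0.5714 +0.0000 +0.7143]
  T[2,:] = [+0.1667 +1.0000 +0.0000]
|λ(T)| sorted: 1.1737, 0.8109, 0.3627.
spectral radius ρ = 1.1737; 1.1737 > 1, so it fails to converge.

no, ρ = 1.1737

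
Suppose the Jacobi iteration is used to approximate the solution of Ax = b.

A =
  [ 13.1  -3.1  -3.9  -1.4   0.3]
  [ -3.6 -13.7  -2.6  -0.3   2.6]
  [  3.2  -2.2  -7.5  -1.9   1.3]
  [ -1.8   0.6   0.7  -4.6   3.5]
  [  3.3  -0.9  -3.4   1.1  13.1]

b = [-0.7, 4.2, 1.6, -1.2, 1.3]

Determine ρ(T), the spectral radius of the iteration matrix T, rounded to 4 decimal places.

0.5692

Let D = diag(13.1, -13.7, -7.5, -4.6, 13.1); L, U the strict triangles.
Jacobi T = -D⁻¹(L+U): T[0,4] = -(0.3)/(13.1) = -0.0229; T[0,0] = 0.
  T[0,:] = [+0.0000, +0.2366, +0.2977, +0.1069, -0.0229]
  T[1,:] = [-0.2628, +0.0000, -0.1898, -0.0219, +0.1898]
  T[2,:] = [+0.4267, -0.2933, +0.0000, -0.2533, +0.1733]
  T[3,:] = [-0.3913, +0.1304, +0.1522, +0.0000, +0.7609]
  T[4,:] = [-0.2519, +0.0687, +0.2595, -0.0840, +0.0000]
|λ(T)| sorted: 0.5692, 0.4517, 0.4517, 0.3656, 0.0570.
ρ(T) = max|λ| = 0.5692; 0.5692 < 1: convergent.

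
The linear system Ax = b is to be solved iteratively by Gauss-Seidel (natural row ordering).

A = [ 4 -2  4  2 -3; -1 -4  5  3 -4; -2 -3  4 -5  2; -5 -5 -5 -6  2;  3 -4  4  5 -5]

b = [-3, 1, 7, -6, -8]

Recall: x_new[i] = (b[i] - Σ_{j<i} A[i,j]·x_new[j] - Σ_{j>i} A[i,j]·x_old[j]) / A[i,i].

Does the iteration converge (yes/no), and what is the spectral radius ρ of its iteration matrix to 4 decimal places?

Write A = D+L+U with D = diag(4, -4, 4, -6, -5).
T_GS = -(D+L)⁻¹U: row 0 first, T[0,4] = -(-3)/(4) = +0.7500; later rows by forward substitution.
  T[0,:] = [+0.0000  +0.5000  -1.0000  -0.5000  +0.7500]
  T[1,:] = [+0.0000  -0.1250  +1.5000  +0.8750  -1.1875]
  T[2,:] = [+0.0000  +0.1562  +0.6250  +1.6562  -1.0156]
  T[3,:] = [+0.0000  -0.4427  -0.9375  -1.6927  +1.5443]
  T[4,:] = [+0.0000  +0.0823  -2.2375  -1.3677  +2.1318]
moduli |λ_i(T)| = 1.6258, 1.2919, 0.4337, 0.1715, 0.0000.
ρ(T) = max|λ| = 1.6258; 1.6258 > 1 ⇒ diverges.

no, ρ = 1.6258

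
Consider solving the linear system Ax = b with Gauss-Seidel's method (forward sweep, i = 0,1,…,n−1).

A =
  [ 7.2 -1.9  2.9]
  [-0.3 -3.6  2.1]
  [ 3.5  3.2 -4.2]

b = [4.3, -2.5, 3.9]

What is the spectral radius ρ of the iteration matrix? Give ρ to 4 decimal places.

Split A = D + L + U, D = diag(7.2, -3.6, -4.2).
GS T = -(D+L)⁻¹U: row 0 first, T[0,1] = -(-1.9)/(7.2) = +0.2639; later rows by forward substitution.
  T[0,:] = [+0.0000, +0.2639, -0.4028]
  T[1,:] = [+0.0000, -0.0220, +0.6169]
  T[2,:] = [+0.0000, +0.2032, +0.1344]
|roots of det(T-λI)|: 0.4187, 0.3064, 0.0000.
spectral radius ρ = 0.4187; 0.4187 < 1 ⇒ converges.

0.4187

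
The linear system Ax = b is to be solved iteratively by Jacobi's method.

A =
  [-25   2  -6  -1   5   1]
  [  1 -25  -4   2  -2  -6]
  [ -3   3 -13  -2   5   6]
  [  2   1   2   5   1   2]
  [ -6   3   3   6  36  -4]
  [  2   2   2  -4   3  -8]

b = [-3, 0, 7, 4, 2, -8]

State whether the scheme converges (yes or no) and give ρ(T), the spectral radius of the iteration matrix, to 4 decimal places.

yes, ρ = 0.6047

Diagonal D = diag(-25, -25, -13, 5, 36, -8); L, U strict lower/upper.
Jacobi T = -D⁻¹(L+U): T[5,4] = -(3)/(-8) = +0.3750; T[5,5] = 0.
  T[0,:] = [+0.0000 +0.0800 -0.2400 -0.0400 +0.2000 +0.0400]
  T[1,:] = [+0.0400 +0.0000 -0.1600 +0.0800 -0.0800 -0.2400]
  T[2,:] = [-0.2308 +0.2308 +0.0000 -0.1538 +0.3846 +0.4615]
  T[3,:] = [-0.4000 -0.2000 -0.4000 +0.0000 -0.2000 -0.4000]
  T[4,:] = [+0.1667 -0.0833 -0.0833 -0.1667 +0.0000 +0.1111]
  T[5,:] = [+0.2500 +0.2500 +0.2500 -0.5000 +0.3750 +0.0000]
|roots of det(T-λI)|: 0.6047, 0.4667, 0.4667, 0.3794, 0.2048, 0.0813.
spectral radius ρ = 0.6047; 0.6047 < 1 ⇒ converges.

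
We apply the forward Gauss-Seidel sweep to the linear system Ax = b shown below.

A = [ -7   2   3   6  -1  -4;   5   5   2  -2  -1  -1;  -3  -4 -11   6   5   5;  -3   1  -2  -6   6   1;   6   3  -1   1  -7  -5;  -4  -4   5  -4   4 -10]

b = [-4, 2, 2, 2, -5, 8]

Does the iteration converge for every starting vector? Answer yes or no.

Let D = diag(-7, 5, -11, -6, -7, -10); L, U the strict triangles.
GS T = -(D+L)⁻¹U: row 0 first, T[0,1] = -(2)/(-7) = +0.2857; later rows by forward substitution.
  T[0,:] = [+0.0000  +0.2857  +0.4286  +0.8571  -0.1429  -0.5714]
  T[1,:] = [+0.0000  -0.2857  -0.8286  -0.4571  +0.3429  +0.7714]
  T[2,:] = [+0.0000  +0.0260  +0.1844  +0.4779  +0.3688  +0.3299]
  T[3,:] = [+0.0000  -0.1991  -0.4139  -0.6641  +1.0056  +0.4710]
  T[4,:] = [+0.0000  +0.0903  -0.0732  +0.3756  +0.1155  -0.8533]
  T[5,:] = [+0.0000  +0.1288  +0.3885  +0.4948  -0.2517  -0.4448]
|eigenvalues of T|: 1.6348, 0.6752, 0.6752, 0.2556, 0.0935, 0.0000.
spectral radius ρ = 1.6348; 1.6348 > 1: divergent.

no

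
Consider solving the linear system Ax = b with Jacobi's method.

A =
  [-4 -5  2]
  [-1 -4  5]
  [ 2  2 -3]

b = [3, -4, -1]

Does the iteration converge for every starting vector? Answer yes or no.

no

Split A = D + L + U, D = diag(-4, -4, -3).
T_J = -D⁻¹(L+U): T[1,2] = -(5)/(-4) = +1.2500; T[1,1] = 0.
  T[0,:] = [+0.0000 -1.2500 +0.5000]
  T[1,:] = [-0.2500 +0.0000 +1.2500]
  T[2,:] = [+0.6667 +0.6667 +0.0000]
|eigenvalues of T|: 1.4940, 0.8678, 0.8678.
ρ(T) = max|λ| = 1.4940; 1.4940 > 1, so it fails to converge.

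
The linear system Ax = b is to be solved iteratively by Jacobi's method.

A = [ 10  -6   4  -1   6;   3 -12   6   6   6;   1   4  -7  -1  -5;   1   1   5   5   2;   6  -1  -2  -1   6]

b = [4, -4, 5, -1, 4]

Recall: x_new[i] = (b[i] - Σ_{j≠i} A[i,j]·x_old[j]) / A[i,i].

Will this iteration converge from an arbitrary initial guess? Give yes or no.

no

Split A = D + L + U, D = diag(10, -12, -7, 5, 6).
Jacobi: T = -D⁻¹(L+U), T[4,0] = -(6)/(6) = -1.0000; T[4,4] = 0.
  T[0,:] = [+0.0000  +0.6000  -0.4000  +0.1000  -0.6000]
  T[1,:] = [+0.2500  +0.0000  +0.5000  +0.5000  +0.5000]
  T[2,:] = [+0.1429  +0.5714  +0.0000  -0.1429  -0.7143]
  T[3,:] = [-0.2000  -0.2000  -1.0000  +0.0000  -0.4000]
  T[4,:] = [-1.0000  +0.1667  +0.3333  +0.1667  +0.0000]
eigenvalue magnitudes: 1.2641, 0.7753, 0.7753, 0.3664, 0.3664.
ρ(T) = max|λ| = 1.2641; 1.2641 > 1: divergent.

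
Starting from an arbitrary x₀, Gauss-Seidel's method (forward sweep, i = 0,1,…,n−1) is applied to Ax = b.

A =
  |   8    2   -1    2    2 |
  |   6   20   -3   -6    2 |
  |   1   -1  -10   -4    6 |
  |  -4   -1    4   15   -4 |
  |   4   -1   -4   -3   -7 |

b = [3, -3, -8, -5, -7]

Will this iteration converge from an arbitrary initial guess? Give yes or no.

yes

Diagonal D = diag(8, 20, -10, 15, -7); L, U strict lower/upper.
T_GS = -(D+L)⁻¹U: row 0 first, T[0,1] = -(2)/(8) = -0.2500; later rows by forward substitution.
  T[0,:] = [+0.0000, -0.2500, +0.1250, -0.2500, -0.2500]
  T[1,:] = [+0.0000, +0.0750, +0.1125, +0.3750, -0.0250]
  T[2,:] = [+0.0000, -0.0325, +0.0012, -0.4625, +0.5775]
  T[3,:] = [+0.0000, -0.0530, +0.0405, +0.0817, +0.0443]
  T[4,:] = [+0.0000, -0.1123, +0.0373, +0.0329, -0.4883]
moduli |λ_i(T)| = 0.5502, 0.2363, 0.2363, 0.0744, 0.0000.
spectral radius ρ = 0.5502; 0.5502 < 1, so it converges for any x₀.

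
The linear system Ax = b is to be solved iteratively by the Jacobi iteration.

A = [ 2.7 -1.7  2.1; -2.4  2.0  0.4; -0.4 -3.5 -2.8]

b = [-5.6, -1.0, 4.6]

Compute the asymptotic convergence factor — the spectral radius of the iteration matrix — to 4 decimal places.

1.4008

Split A = D + L + U, D = diag(2.7, 2, -2.8).
T_J = -D⁻¹(L+U): T[2,1] = -(-3.5)/(-2.8) = -1.2500; T[2,2] = 0.
  T[0,:] = [+0.0000  +0.6296  -0.7778]
  T[1,:] = [+1.2000  +0.0000  -0.2000]
  T[2,:] = [-0.1429  -1.2500  +0.0000]
moduli |λ_i(T)| = 1.4008, 0.9196, 0.9196.
ρ(T) = max|λ| = 1.4008; 1.4008 > 1 ⇒ diverges.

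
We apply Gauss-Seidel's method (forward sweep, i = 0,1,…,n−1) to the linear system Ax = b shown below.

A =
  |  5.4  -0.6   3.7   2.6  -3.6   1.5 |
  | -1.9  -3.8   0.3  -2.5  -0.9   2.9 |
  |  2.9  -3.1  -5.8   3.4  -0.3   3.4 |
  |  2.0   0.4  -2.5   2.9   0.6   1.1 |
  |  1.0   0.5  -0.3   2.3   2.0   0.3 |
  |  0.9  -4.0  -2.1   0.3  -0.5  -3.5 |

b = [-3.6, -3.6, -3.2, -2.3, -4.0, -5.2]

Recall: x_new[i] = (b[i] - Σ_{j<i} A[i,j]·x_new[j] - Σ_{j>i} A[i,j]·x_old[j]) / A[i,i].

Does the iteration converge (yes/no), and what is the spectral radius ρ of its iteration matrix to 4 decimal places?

A = D + L + U where D = diag(5.4, -3.8, -5.8, 2.9, 2, -3.5).
Gauss-Seidel: T = -(D+L)⁻¹U, row 0 first, T[0,5] = -(1.5)/(5.4) = -0.2778; later rows by forward substitution.
  T[0,:] = [+0.0000  +0.1111  -0.6852  -0.4815  +0.6667  -0.2778]
  T[1,:] = [+0.0000  -0.0556  +0.4215  -0.4172  -0.5702  +0.9020]
  T[2,:] = [+0.0000  +0.0852  -0.5679  +0.5684  +0.5864  -0.0348]
  T[3,:] = [+0.0000  +0.0045  -0.0752  +0.8796  -0.0825  -0.3422]
  T[4,:] = [+0.0000  -0.0341  +0.2385  -0.5813  -0.0079  +0.1516]
  T[5,:] = [+0.0000  +0.0462  -0.3577  +0.1703  +0.4653  -1.1324]
|eigenvalues of T|: 1.2146, 0.9424, 0.7309, 0.1185, 0.0004, 0.0000.
ρ(T) = max|λ| = 1.2146; 1.2146 > 1 ⇒ diverges.

no, ρ = 1.2146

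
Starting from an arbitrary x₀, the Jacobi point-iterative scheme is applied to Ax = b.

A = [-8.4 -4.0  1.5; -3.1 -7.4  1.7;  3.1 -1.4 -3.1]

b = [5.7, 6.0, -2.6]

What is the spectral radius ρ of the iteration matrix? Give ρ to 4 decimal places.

0.6282

Split A = D + L + U, D = diag(-8.4, -7.4, -3.1).
T_J = -D⁻¹(L+U): T[1,0] = -(-3.1)/(-7.4) = -0.4189; T[1,1] = 0.
  T[0,:] = [+0.0000 -0.4762 +0.1786]
  T[1,:] = [-0.4189 +0.0000 +0.2297]
  T[2,:] = [+1.0000 -0.4516 +0.0000]
moduli |λ_i(T)| = 0.6282, 0.3469, 0.3469.
ρ = 0.6282; 0.6282 < 1 ⇒ converges.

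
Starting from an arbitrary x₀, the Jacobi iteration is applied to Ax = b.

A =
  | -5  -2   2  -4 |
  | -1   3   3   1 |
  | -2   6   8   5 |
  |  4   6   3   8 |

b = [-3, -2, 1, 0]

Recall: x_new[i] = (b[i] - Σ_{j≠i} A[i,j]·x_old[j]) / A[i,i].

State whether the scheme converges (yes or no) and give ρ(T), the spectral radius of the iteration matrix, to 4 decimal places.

no, ρ = 1.2365

A = D + L + U where D = diag(-5, 3, 8, 8).
T_J = -D⁻¹(L+U): T[0,1] = -(-2)/(-5) = -0.4000; T[0,0] = 0.
  T[0,:] = [+0.0000 -0.4000 +0.4000 -0.8000]
  T[1,:] = [+0.3333 +0.0000 -1.0000 -0.3333]
  T[2,:] = [+0.2500 -0.7500 +0.0000 -0.6250]
  T[3,:] = [-0.5000 -0.7500 -0.3750 +0.0000]
eigenvalue magnitudes: 1.2365, 0.9764, 0.7158, 0.4557.
spectral radius ρ = 1.2365; 1.2365 > 1: divergent.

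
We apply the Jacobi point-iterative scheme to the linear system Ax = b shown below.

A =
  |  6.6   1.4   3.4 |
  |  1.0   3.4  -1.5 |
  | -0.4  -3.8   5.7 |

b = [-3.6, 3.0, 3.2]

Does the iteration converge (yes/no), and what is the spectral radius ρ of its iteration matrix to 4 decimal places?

yes, ρ = 0.6780

Write A = D+L+U with D = diag(6.6, 3.4, 5.7).
Jacobi: T = -D⁻¹(L+U), T[1,2] = -(-1.5)/(3.4) = +0.4412; T[1,1] = 0.
  T[0,:] = [+0.0000  -0.2121  -0.5152]
  T[1,:] = [-0.2941  +0.0000  +0.4412]
  T[2,:] = [+0.0702  +0.6667  +0.0000]
|eigenvalues of T|: 0.6780, 0.3732, 0.3732.
spectral radius ρ = 0.6780; 0.6780 < 1, so it converges for any x₀.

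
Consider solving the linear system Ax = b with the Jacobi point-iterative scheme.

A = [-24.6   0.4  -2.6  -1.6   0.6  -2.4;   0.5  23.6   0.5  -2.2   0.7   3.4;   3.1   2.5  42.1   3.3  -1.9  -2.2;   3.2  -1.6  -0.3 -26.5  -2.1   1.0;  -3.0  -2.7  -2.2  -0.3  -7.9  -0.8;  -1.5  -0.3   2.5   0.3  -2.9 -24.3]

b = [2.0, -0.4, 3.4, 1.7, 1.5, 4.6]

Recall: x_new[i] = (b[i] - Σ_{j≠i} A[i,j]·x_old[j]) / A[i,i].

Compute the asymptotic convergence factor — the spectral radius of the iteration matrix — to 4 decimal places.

0.2347

Split A = D + L + U, D = diag(-24.6, 23.6, 42.1, -26.5, -7.9, -24.3).
T_J = -D⁻¹(L+U): T[2,4] = -(-1.9)/(42.1) = +0.0451; T[2,2] = 0.
  T[0,:] = [+0.0000, +0.0163, -0.1057, -0.0650, +0.0244, -0.0976]
  T[1,:] = [-0.0212, +0.0000, -0.0212, +0.0932, -0.0297, -0.1441]
  T[2,:] = [-0.0736, -0.0594, +0.0000, -0.0784, +0.0451, +0.0523]
  T[3,:] = [+0.1208, -0.0604, -0.0113, +0.0000, -0.0792, +0.0377]
  T[4,:] = [-0.3797, -0.3418, -0.2785, -0.0380, +0.0000, -0.1013]
  T[5,:] = [-0.0617, -0.0123, +0.1029, +0.0123, -0.1193, +0.0000]
moduli |λ_i(T)| = 0.2347, 0.1671, 0.1598, 0.1598, 0.1045, 0.1045.
ρ(T) = max|λ| = 0.2347; 0.2347 < 1 ⇒ converges.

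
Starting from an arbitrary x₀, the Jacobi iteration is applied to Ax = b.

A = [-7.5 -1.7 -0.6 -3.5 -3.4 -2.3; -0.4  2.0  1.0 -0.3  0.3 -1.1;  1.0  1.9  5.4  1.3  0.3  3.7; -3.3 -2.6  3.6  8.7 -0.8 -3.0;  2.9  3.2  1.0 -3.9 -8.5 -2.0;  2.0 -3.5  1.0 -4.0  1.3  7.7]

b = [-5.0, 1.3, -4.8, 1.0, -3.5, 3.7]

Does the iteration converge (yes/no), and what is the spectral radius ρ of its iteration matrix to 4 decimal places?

no, ρ = 1.1308

A = D + L + U where D = diag(-7.5, 2, 5.4, 8.7, -8.5, 7.7).
T_J = -D⁻¹(L+U): T[0,2] = -(-0.6)/(-7.5) = -0.0800; T[0,0] = 0.
  T[0,:] = [+0.0000, -0.2267, -0.0800, -0.4667, -0.4533, -0.3067]
  T[1,:] = [+0.2000, +0.0000, -0.5000, +0.1500, -0.1500, +0.5500]
  T[2,:] = [-0.1852, -0.3519, +0.0000, -0.2407, -0.0556, -0.6852]
  T[3,:] = [+0.3793, +0.2989, -0.4138, +0.0000, +0.0920, +0.3448]
  T[4,:] = [+0.3412, +0.3765, +0.1176, -0.4588, +0.0000, -0.2353]
  T[5,:] = [-0.2597, +0.4545, -0.1299, +0.5195, -0.1688, +0.0000]
|eigenvalues of T|: 1.1308, 0.6153, 0.6153, 0.5283, 0.5283, 0.0204.
ρ(T) = max|λ| = 1.1308; 1.1308 > 1: divergent.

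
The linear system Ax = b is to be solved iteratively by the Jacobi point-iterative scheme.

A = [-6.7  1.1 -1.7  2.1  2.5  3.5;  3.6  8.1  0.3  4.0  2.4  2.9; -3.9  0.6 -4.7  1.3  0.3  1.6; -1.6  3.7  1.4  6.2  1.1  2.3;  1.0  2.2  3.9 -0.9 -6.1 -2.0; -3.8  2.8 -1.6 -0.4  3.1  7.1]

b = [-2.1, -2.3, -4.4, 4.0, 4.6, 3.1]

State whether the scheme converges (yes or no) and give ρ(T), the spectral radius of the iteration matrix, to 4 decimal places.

Diagonal D = diag(-6.7, 8.1, -4.7, 6.2, -6.1, 7.1); L, U strict lower/upper.
T_J = -D⁻¹(L+U): T[2,0] = -(-3.9)/(-4.7) = -0.8298; T[2,2] = 0.
  T[0,:] = [+0.0000 +0.1642 -0.2537 +0.3134 +0.3731 +0.5224]
  T[1,:] = [-0.4444 +0.0000 -0.0370 -0.4938 -0.2963 -0.3580]
  T[2,:] = [-0.8298 +0.1277 +0.0000 +0.2766 +0.0638 +0.3404]
  T[3,:] = [+0.2581 -0.5968 -0.2258 +0.0000 -0.1774 -0.3710]
  T[4,:] = [+0.1639 +0.3607 +0.6393 -0.1475 +0.0000 -0.3279]
  T[5,:] = [+0.5352 -0.3944 +0.2254 +0.0563 -0.4366 +0.0000]
|eigenvalues of T|: 1.3047, 0.7263, 0.3735, 0.3735, 0.3321, 0.0803.
ρ(T) = max|λ| = 1.3047; 1.3047 > 1: divergent.

no, ρ = 1.3047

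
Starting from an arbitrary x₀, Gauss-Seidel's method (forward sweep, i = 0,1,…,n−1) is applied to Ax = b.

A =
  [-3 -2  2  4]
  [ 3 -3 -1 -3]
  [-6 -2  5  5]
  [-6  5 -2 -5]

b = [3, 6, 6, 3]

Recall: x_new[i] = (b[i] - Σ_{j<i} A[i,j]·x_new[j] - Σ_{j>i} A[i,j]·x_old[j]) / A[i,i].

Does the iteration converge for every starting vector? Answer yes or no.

Diagonal D = diag(-3, -3, 5, -5); L, U strict lower/upper.
T_GS = -(D+L)⁻¹U: row 0 first, T[0,2] = -(2)/(-3) = +0.6667; later rows by forward substitution.
  T[0,:] = [+0.0000  -0.6667  +0.6667  +1.3333]
  T[1,:] = [+0.0000  -0.6667  +0.3333  +0.3333]
  T[2,:] = [+0.0000  -1.0667  +0.9333  +0.7333]
  T[3,:] = [+0.0000  +0.5600  -0.8400  -1.5600]
|eigenvalues of T|: 1.3333, 0.4677, 0.4277, 0.0000.
spectral radius ρ = 1.3333; 1.3333 > 1, so it fails to converge.

no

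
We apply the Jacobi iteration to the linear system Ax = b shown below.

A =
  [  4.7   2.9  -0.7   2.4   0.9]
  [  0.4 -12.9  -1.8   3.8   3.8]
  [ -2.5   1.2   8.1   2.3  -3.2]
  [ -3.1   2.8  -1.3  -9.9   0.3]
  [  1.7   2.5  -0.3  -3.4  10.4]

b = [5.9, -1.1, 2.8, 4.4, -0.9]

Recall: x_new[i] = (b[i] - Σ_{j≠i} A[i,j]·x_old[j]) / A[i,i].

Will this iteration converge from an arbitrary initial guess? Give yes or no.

yes

Let D = diag(4.7, -12.9, 8.1, -9.9, 10.4); L, U the strict triangles.
Jacobi T = -D⁻¹(L+U): T[0,3] = -(2.4)/(4.7) = -0.5106; T[0,0] = 0.
  T[0,:] = [+0.0000, -0.6170, +0.1489, -0.5106, -0.1915]
  T[1,:] = [+0.0310, +0.0000, -0.1395, +0.2946, +0.2946]
  T[2,:] = [+0.3086, -0.1481, +0.0000, -0.2840, +0.3951]
  T[3,:] = [-0.3131, +0.2828, -0.1313, +0.0000, +0.0303]
  T[4,:] = [-0.1635, -0.2404, +0.0288, +0.3269, +0.0000]
|λ(T)| sorted: 0.7724, 0.4362, 0.4362, 0.3590, 0.1009.
ρ = 0.7724; 0.7724 < 1: convergent.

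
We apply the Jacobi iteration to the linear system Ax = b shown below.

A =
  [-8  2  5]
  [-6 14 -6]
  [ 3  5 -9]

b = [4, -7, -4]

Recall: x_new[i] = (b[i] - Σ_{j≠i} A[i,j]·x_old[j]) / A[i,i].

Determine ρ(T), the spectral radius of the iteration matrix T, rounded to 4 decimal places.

0.8744

Let D = diag(-8, 14, -9); L, U the strict triangles.
Jacobi T = -D⁻¹(L+U): T[2,0] = -(3)/(-9) = +0.3333; T[2,2] = 0.
  T[0,:] = [+0.0000, +0.2500, +0.6250]
  T[1,:] = [+0.4286, +0.0000, +0.4286]
  T[2,:] = [+0.3333, +0.5556, +0.0000]
|λ(T)| sorted: 0.8744, 0.4594, 0.4594.
spectral radius ρ = 0.8744; 0.8744 < 1, so it converges for any x₀.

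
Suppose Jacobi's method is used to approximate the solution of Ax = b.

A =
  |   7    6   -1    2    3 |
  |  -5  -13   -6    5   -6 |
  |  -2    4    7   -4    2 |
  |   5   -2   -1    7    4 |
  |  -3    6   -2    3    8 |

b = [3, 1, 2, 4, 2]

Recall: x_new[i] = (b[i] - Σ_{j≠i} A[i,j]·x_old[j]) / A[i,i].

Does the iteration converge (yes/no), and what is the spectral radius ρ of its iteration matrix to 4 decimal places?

no, ρ = 1.1332

Split A = D + L + U, D = diag(7, -13, 7, 7, 8).
T_J = -D⁻¹(L+U): T[2,1] = -(4)/(7) = -0.5714; T[2,2] = 0.
  T[0,:] = [+0.0000  -0.8571  +0.1429  -0.2857  -0.4286]
  T[1,:] = [-0.3846  +0.0000  -0.4615  +0.3846  -0.4615]
  T[2,:] = [+0.2857  -0.5714  +0.0000  +0.5714  -0.2857]
  T[3,:] = [-0.7143  +0.2857  +0.1429  +0.0000  -0.5714]
  T[4,:] = [+0.3750  -0.7500  +0.2500  -0.3750  +0.0000]
|λ(T)| sorted: 1.1332, 0.8444, 0.8444, 0.5003, 0.0189.
ρ(T) = max|λ| = 1.1332; 1.1332 > 1, so it fails to converge.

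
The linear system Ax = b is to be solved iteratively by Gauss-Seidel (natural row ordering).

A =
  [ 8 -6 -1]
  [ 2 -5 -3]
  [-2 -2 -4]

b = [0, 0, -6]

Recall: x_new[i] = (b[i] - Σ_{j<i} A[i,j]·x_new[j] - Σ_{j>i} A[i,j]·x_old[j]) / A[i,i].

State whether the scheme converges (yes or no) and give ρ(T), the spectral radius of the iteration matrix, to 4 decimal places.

Diagonal D = diag(8, -5, -4); L, U strict lower/upper.
GS T = -(D+L)⁻¹U: row 0 first, T[0,1] = -(-6)/(8) = +0.7500; later rows by forward substitution.
  T[0,:] = [+0.0000  +0.7500  +0.1250]
  T[1,:] = [+0.0000  +0.3000  -0.5500]
  T[2,:] = [+0.0000  -0.5250  +0.2125]
|roots of det(T-λI)|: 0.7954, 0.2829, 0.0000.
ρ(T) = max|λ| = 0.7954; 0.7954 < 1 ⇒ converges.

yes, ρ = 0.7954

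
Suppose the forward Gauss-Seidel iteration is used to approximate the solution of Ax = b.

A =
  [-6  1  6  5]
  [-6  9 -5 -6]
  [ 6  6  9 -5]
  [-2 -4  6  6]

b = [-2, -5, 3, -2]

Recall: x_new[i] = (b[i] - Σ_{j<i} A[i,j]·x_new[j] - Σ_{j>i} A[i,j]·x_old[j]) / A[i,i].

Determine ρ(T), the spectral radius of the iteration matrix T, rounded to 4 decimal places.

1.2069

Let D = diag(-6, 9, 9, 6); L, U the strict triangles.
GS T = -(D+L)⁻¹U: row 0 first, T[0,2] = -(6)/(-6) = +1.0000; later rows by forward substitution.
  T[0,:] = [+0.0000 +0.1667 +1.0000 +0.8333]
  T[1,:] = [+0.0000 +0.1111 +1.2222 +1.2222]
  T[2,:] = [+0.0000 -0.1852 -1.4815 -0.8148]
  T[3,:] = [+0.0000 +0.3148 +2.6296 +1.9074]
moduli |λ_i(T)| = 1.2069, 0.6479, 0.0219, 0.0000.
ρ(T) = max|λ| = 1.2069; 1.2069 > 1: divergent.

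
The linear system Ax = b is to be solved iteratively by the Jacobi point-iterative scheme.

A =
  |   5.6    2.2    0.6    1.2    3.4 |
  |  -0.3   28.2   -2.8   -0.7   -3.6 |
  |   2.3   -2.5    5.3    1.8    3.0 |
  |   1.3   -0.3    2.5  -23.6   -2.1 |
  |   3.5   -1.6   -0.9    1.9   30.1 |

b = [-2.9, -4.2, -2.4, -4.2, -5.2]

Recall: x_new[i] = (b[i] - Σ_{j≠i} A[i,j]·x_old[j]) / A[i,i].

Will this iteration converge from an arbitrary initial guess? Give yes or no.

Diagonal D = diag(5.6, 28.2, 5.3, -23.6, 30.1); L, U strict lower/upper.
T_J = -D⁻¹(L+U): T[2,1] = -(-2.5)/(5.3) = +0.4717; T[2,2] = 0.
  T[0,:] = [+0.0000, -0.3929, -0.1071, -0.2143, -0.6071]
  T[1,:] = [+0.0106, +0.0000, +0.0993, +0.0248, +0.1277]
  T[2,:] = [-0.4340, +0.4717, +0.0000, -0.3396, -0.5660]
  T[3,:] = [+0.0551, -0.0127, +0.1059, +0.0000, -0.0890]
  T[4,:] = [-0.1163, +0.0532, +0.0299, -0.0631, +0.0000]
moduli |λ_i(T)| = 0.4252, 0.3324, 0.3324, 0.0528, 0.0231.
ρ = 0.4252; 0.4252 < 1, so it converges for any x₀.

yes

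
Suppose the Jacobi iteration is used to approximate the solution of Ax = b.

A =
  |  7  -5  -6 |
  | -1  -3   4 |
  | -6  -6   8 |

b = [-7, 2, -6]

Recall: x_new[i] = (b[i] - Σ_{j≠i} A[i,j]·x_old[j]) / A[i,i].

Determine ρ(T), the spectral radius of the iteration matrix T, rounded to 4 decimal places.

Write A = D+L+U with D = diag(7, -3, 8).
Jacobi T = -D⁻¹(L+U): T[2,1] = -(-6)/(8) = +0.7500; T[2,2] = 0.
  T[0,:] = [+0.0000, +0.7143, +0.8571]
  T[1,:] = [-0.3333, +0.0000, +1.3333]
  T[2,:] = [+0.7500, +0.7500, +0.0000]
|λ(T)| sorted: 1.3340, 0.9317, 0.4023.
spectral radius ρ = 1.3340; 1.3340 > 1: divergent.

1.3340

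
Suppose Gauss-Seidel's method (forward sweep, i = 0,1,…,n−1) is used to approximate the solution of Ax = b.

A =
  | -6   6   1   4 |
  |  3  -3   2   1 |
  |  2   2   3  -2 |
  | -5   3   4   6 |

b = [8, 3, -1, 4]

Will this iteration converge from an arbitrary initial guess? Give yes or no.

A = D + L + U where D = diag(-6, -3, 3, 6).
GS T = -(D+L)⁻¹U: row 0 first, T[0,3] = -(4)/(-6) = +0.6667; later rows by forward substitution.
  T[0,:] = [+0.0000 +1.0000 +0.1667 +0.6667]
  T[1,:] = [+0.0000 +1.0000 +0.8333 +1.0000]
  T[2,:] = [+0.0000 -1.3333 -0.6667 -0.4444]
  T[3,:] = [+0.0000 +1.2222 +0.1667 +0.3519]
moduli |λ_i(T)| = 1.3333, 0.5270, 0.5270, 0.0000.
spectral radius ρ = 1.3333; 1.3333 > 1: divergent.

no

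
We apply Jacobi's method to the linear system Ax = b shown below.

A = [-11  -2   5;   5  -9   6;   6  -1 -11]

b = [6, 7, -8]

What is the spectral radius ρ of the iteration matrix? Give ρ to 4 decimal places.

0.5106

Split A = D + L + U, D = diag(-11, -9, -11).
T_J = -D⁻¹(L+U): T[1,0] = -(5)/(-9) = +0.5556; T[1,1] = 0.
  T[0,:] = [+0.0000  -0.1818  +0.4545]
  T[1,:] = [+0.5556  +0.0000  +0.6667]
  T[2,:] = [+0.5455  -0.0909  +0.0000]
eigenvalue magnitudes: 0.5106, 0.4177, 0.4177.
ρ = 0.5106; 0.5106 < 1 ⇒ converges.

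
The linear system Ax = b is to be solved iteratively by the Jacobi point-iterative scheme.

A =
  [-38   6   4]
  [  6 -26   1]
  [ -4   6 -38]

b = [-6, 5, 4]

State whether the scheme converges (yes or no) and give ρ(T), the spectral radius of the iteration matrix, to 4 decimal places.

yes, ρ = 0.2151

Diagonal D = diag(-38, -26, -38); L, U strict lower/upper.
Jacobi T = -D⁻¹(L+U): T[0,1] = -(6)/(-38) = +0.1579; T[0,0] = 0.
  T[0,:] = [+0.0000, +0.1579, +0.1053]
  T[1,:] = [+0.2308, +0.0000, +0.0385]
  T[2,:] = [-0.1053, +0.1579, +0.0000]
eigenvalue magnitudes: 0.2151, 0.1219, 0.1219.
ρ = 0.2151; 0.2151 < 1, so it converges for any x₀.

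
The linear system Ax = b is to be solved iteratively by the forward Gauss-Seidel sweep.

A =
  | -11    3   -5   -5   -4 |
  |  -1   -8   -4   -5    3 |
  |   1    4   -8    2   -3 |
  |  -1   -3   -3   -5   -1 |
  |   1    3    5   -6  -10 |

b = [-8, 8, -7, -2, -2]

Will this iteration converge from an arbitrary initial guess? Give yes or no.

A = D + L + U where D = diag(-11, -8, -8, -5, -10).
Gauss-Seidel: T = -(D+L)⁻¹U, row 0 first, T[0,3] = -(-5)/(-11) = -0.4545; later rows by forward substitution.
  T[0,:] = [+0.0000  +0.2727  -0.4545  -0.4545  -0.3636]
  T[1,:] = [+0.0000  -0.0341  -0.4432  -0.5682  +0.4205]
  T[2,:] = [+0.0000  +0.0170  -0.2784  -0.0909  -0.2102]
  T[3,:] = [+0.0000  -0.0443  +0.5239  +0.4864  -0.2534]
  T[4,:] = [+0.0000  +0.0522  -0.6319  -0.5532  +0.1367]
moduli |λ_i(T)| = 0.8270, 0.4170, 0.0720, 0.0275, 0.0000.
ρ = 0.8270; 0.8270 < 1 ⇒ converges.

yes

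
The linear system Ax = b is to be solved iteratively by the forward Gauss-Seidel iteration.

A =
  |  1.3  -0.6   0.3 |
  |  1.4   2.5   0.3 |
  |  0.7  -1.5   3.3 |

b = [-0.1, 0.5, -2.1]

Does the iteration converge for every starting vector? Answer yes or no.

Let D = diag(1.3, 2.5, 3.3); L, U the strict triangles.
GS T = -(D+L)⁻¹U: row 0 first, T[0,2] = -(0.3)/(1.3) = -0.2308; later rows by forward substitution.
  T[0,:] = [+0.0000, +0.4615, -0.2308]
  T[1,:] = [+0.0000, -0.2585, +0.0092]
  T[2,:] = [+0.0000, -0.2154, +0.0531]
|roots of det(T-λI)|: 0.2519, 0.0466, 0.0000.
spectral radius ρ = 0.2519; 0.2519 < 1 ⇒ converges.

yes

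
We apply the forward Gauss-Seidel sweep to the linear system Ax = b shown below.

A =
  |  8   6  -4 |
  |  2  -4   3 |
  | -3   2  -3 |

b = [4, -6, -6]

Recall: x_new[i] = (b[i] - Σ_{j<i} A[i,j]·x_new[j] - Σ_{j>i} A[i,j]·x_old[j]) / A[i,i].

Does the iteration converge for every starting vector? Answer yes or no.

Split A = D + L + U, D = diag(8, -4, -3).
T_GS = -(D+L)⁻¹U: row 0 first, T[0,1] = -(6)/(8) = -0.7500; later rows by forward substitution.
  T[0,:] = [+0.0000  -0.7500  +0.5000]
  T[1,:] = [+0.0000  -0.3750  +1.0000]
  T[2,:] = [+0.0000  +0.5000  +0.1667]
moduli |λ_i(T)| = 0.8614, 0.6530, 0.0000.
ρ = 0.8614; 0.8614 < 1 ⇒ converges.

yes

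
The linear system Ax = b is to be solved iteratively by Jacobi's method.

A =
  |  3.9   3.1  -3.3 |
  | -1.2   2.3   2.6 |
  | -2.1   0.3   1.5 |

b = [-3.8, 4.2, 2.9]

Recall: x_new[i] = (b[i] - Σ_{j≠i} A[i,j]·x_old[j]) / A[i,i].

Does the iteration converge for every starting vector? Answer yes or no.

Diagonal D = diag(3.9, 2.3, 1.5); L, U strict lower/upper.
Jacobi: T = -D⁻¹(L+U), T[0,2] = -(-3.3)/(3.9) = +0.8462; T[0,0] = 0.
  T[0,:] = [+0.0000  -0.7949  +0.8462]
  T[1,:] = [+0.5217  +0.0000  -1.1304]
  T[2,:] = [+1.4000  -0.2000  +0.0000]
moduli |λ_i(T)| = 1.3619, 0.9267, 0.9267.
ρ = 1.3619; 1.3619 > 1: divergent.

no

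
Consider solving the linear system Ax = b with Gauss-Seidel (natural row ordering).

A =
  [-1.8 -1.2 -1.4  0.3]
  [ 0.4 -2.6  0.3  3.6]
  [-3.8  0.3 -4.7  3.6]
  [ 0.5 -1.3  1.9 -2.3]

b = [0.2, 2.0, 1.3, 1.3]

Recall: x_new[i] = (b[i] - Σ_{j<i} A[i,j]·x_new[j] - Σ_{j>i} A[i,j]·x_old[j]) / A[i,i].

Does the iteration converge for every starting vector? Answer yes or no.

no

A = D + L + U where D = diag(-1.8, -2.6, -4.7, -2.3).
Gauss-Seidel: T = -(D+L)⁻¹U, row 0 first, T[0,1] = -(-1.2)/(-1.8) = -0.6667; later rows by forward substitution.
  T[0,:] = [+0.0000 -0.6667 -0.7778 +0.1667]
  T[1,:] = [+0.0000 -0.1026 -0.0043 +1.4103]
  T[2,:] = [+0.0000 +0.5325 +0.6286 +0.7212]
  T[3,:] = [+0.0000 +0.3529 +0.3526 -0.1651]
moduli |λ_i(T)| = 1.1408, 0.7941, 0.0141, 0.0000.
ρ = 1.1408; 1.1408 > 1, so it fails to converge.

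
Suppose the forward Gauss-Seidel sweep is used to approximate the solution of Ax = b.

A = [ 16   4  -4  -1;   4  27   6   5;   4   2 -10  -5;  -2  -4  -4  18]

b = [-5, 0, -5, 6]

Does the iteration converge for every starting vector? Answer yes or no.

yes

A = D + L + U where D = diag(16, 27, -10, 18).
GS T = -(D+L)⁻¹U: row 0 first, T[0,2] = -(-4)/(16) = +0.2500; later rows by forward substitution.
  T[0,:] = [+0.0000  -0.2500  +0.2500  +0.0625]
  T[1,:] = [+0.0000  +0.0370  -0.2593  -0.1944]
  T[2,:] = [+0.0000  -0.0926  +0.0481  -0.5139]
  T[3,:] = [+0.0000  -0.0401  -0.0191  -0.1505]
eigenvalue magnitudes: 0.2866, 0.1491, 0.0722, 0.0000.
ρ = 0.2866; 0.2866 < 1 ⇒ converges.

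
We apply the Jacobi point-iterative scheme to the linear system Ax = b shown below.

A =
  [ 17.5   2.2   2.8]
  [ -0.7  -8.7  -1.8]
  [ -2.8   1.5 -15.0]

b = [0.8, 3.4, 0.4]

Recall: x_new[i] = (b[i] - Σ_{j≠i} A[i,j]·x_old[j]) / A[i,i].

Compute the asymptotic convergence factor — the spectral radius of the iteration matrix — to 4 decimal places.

Let D = diag(17.5, -8.7, -15); L, U the strict triangles.
Jacobi: T = -D⁻¹(L+U), T[1,0] = -(-0.7)/(-8.7) = -0.0805; T[1,1] = 0.
  T[0,:] = [+0.0000  -0.1257  -0.1600]
  T[1,:] = [-0.0805  +0.0000  -0.2069]
  T[2,:] = [-0.1867  +0.1000  +0.0000]
|roots of det(T-λI)|: 0.1941, 0.1356, 0.1356.
spectral radius ρ = 0.1941; 0.1941 < 1: convergent.

0.1941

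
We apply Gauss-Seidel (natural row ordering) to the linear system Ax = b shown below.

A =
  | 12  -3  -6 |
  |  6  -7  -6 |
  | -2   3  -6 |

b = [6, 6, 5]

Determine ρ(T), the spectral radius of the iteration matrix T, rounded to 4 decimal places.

0.3633

Let D = diag(12, -7, -6); L, U the strict triangles.
GS T = -(D+L)⁻¹U: row 0 first, T[0,2] = -(-6)/(12) = +0.5000; later rows by forward substitution.
  T[0,:] = [+0.0000 +0.2500 +0.5000]
  T[1,:] = [+0.0000 +0.2143 -0.4286]
  T[2,:] = [+0.0000 +0.0238 -0.3810]
|λ(T)| sorted: 0.3633, 0.1966, 0.0000.
ρ = 0.3633; 0.3633 < 1, so it converges for any x₀.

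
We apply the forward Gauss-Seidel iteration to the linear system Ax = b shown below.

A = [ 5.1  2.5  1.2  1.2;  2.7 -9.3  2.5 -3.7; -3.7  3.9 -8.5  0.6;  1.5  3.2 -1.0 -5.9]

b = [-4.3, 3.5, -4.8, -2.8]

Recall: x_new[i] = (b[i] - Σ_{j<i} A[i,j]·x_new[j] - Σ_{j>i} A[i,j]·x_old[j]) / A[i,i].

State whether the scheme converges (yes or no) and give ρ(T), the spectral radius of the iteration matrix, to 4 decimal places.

Let D = diag(5.1, -9.3, -8.5, -5.9); L, U the strict triangles.
GS T = -(D+L)⁻¹U: row 0 first, T[0,2] = -(1.2)/(5.1) = -0.2353; later rows by forward substitution.
  T[0,:] = [+0.0000 -0.4902 -0.2353 -0.2353]
  T[1,:] = [+0.0000 -0.1423 +0.2005 -0.4662]
  T[2,:] = [+0.0000 +0.1481 +0.1944 -0.0409]
  T[3,:] = [+0.0000 -0.2269 +0.0160 -0.3057]
|eigenvalues of T|: 0.5725, 0.3053, 0.0135, 0.0000.
ρ(T) = max|λ| = 0.5725; 0.5725 < 1 ⇒ converges.

yes, ρ = 0.5725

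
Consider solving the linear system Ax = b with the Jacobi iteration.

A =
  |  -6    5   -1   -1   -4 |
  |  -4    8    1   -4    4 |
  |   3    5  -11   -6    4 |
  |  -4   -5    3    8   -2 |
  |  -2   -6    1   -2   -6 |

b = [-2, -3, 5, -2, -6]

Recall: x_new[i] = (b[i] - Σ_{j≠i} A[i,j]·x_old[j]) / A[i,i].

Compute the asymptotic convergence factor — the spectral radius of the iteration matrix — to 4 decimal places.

A = D + L + U where D = diag(-6, 8, -11, 8, -6).
Jacobi T = -D⁻¹(L+U): T[4,2] = -(1)/(-6) = +0.1667; T[4,4] = 0.
  T[0,:] = [+0.0000  +0.8333  -0.1667  -0.1667  -0.6667]
  T[1,:] = [+0.5000  +0.0000  -0.1250  +0.5000  -0.5000]
  T[2,:] = [+0.2727  +0.4545  +0.0000  -0.5455  +0.3636]
  T[3,:] = [+0.5000  +0.6250  -0.3750  +0.0000  +0.2500]
  T[4,:] = [-0.3333  -1.0000  +0.1667  -0.3333  +0.0000]
|eigenvalues of T|: 1.3982, 0.9770, 0.5545, 0.5545, 0.2954.
spectral radius ρ = 1.3982; 1.3982 > 1, so it fails to converge.

1.3982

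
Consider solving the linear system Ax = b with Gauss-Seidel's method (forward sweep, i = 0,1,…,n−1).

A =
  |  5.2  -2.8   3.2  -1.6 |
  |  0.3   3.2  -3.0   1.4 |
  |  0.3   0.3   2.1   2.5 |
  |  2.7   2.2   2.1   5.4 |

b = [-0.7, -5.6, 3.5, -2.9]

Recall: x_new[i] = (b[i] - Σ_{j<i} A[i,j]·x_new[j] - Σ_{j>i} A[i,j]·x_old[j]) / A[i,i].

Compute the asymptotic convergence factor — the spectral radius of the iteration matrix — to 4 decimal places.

A = D + L + U where D = diag(5.2, 3.2, 2.1, 5.4).
T_GS = -(D+L)⁻¹U: row 0 first, T[0,2] = -(3.2)/(5.2) = -0.6154; later rows by forward substitution.
  T[0,:] = [+0.0000  +0.5385  -0.6154  +0.3077]
  T[1,:] = [+0.0000  -0.0505  +0.9952  -0.4663]
  T[2,:] = [+0.0000  -0.0697  -0.0543  -1.1678]
  T[3,:] = [+0.0000  -0.2216  -0.0767  +0.4903]
|λ(T)| sorted: 0.9239, 0.5703, 0.5703, 0.0000.
spectral radius ρ = 0.9239; 0.9239 < 1: convergent.

0.9239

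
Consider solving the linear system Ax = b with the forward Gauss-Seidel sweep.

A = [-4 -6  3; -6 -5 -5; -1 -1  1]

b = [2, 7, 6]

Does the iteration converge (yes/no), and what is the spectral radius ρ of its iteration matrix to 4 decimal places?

Split A = D + L + U, D = diag(-4, -5, 1).
T_GS = -(D+L)⁻¹U: row 0 first, T[0,2] = -(3)/(-4) = +0.7500; later rows by forward substitution.
  T[0,:] = [+0.0000  -1.5000  +0.7500]
  T[1,:] = [+0.0000  +1.8000  -1.9000]
  T[2,:] = [+0.0000  +0.3000  -1.1500]
|roots of det(T-λI)|: 1.5921, 0.9421, 0.0000.
spectral radius ρ = 1.5921; 1.5921 > 1, so it fails to converge.

no, ρ = 1.5921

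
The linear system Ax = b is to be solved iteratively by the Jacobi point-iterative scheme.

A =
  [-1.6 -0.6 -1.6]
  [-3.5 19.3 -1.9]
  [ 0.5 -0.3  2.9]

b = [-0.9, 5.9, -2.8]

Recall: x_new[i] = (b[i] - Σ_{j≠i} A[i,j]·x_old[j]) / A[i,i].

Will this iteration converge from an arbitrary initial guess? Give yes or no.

Write A = D+L+U with D = diag(-1.6, 19.3, 2.9).
Jacobi: T = -D⁻¹(L+U), T[1,2] = -(-1.9)/(19.3) = +0.0984; T[1,1] = 0.
  T[0,:] = [+0.0000  -0.3750  -1.0000]
  T[1,:] = [+0.1813  +0.0000  +0.0984]
  T[2,:] = [-0.1724  +0.1034  +0.0000]
moduli |λ_i(T)| = 0.3833, 0.2580, 0.1254.
ρ(T) = max|λ| = 0.3833; 0.3833 < 1: convergent.

yes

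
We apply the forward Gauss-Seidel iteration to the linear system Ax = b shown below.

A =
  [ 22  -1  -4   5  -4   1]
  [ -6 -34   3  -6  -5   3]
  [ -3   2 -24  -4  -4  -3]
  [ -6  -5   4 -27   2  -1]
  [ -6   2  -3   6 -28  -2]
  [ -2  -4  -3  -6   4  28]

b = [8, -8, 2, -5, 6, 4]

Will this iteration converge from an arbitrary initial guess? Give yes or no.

yes

Let D = diag(22, -34, -24, -27, -28, 28); L, U the strict triangles.
Gauss-Seidel: T = -(D+L)⁻¹U, row 0 first, T[0,1] = -(-1)/(22) = +0.0455; later rows by forward substitution.
  T[0,:] = [+0.0000 +0.0455 +0.1818 -0.2273 +0.1818 -0.0455]
  T[1,:] = [+0.0000 -0.0080 +0.0561 -0.1364 -0.1791 +0.0963]
  T[2,:] = [+0.0000 -0.0064 -0.0180 -0.1496 -0.2043 -0.1113]
  T[3,:] = [+0.0000 -0.0096 -0.0535 +0.0536 +0.0366 -0.0612]
  T[4,:] = [+0.0000 -0.0117 -0.0445 +0.0665 -0.0220 -0.0560]
  T[5,:] = [+0.0000 +0.0010 +0.0140 -0.0498 -0.0235 -0.0065]
|eigenvalues of T|: 0.1910, 0.1279, 0.0443, 0.0153, 0.0153, 0.0000.
spectral radius ρ = 0.1910; 0.1910 < 1 ⇒ converges.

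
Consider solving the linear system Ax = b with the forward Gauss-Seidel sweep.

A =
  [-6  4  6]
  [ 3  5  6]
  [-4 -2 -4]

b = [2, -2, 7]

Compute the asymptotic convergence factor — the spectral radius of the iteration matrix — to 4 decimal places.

1.1787

Split A = D + L + U, D = diag(-6, 5, -4).
T_GS = -(D+L)⁻¹U: row 0 first, T[0,2] = -(6)/(-6) = +1.0000; later rows by forward substitution.
  T[0,:] = [+0.0000, +0.6667, +1.0000]
  T[1,:] = [+0.0000, -0.4000, -1.8000]
  T[2,:] = [+0.0000, -0.4667, -0.1000]
eigenvalue magnitudes: 1.1787, 0.6787, 0.0000.
ρ = 1.1787; 1.1787 > 1 ⇒ diverges.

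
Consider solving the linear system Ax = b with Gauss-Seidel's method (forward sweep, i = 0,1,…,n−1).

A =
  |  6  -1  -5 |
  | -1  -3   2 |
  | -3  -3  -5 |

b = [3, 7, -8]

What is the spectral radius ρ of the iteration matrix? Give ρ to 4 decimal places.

0.6926

Split A = D + L + U, D = diag(6, -3, -5).
T_GS = -(D+L)⁻¹U: row 0 first, T[0,1] = -(-1)/(6) = +0.1667; later rows by forward substitution.
  T[0,:] = [+0.0000, +0.1667, +0.8333]
  T[1,:] = [+0.0000, -0.0556, +0.3889]
  T[2,:] = [+0.0000, -0.0667, -0.7333]
|eigenvalues of T|: 0.6926, 0.0963, 0.0000.
ρ(T) = max|λ| = 0.6926; 0.6926 < 1: convergent.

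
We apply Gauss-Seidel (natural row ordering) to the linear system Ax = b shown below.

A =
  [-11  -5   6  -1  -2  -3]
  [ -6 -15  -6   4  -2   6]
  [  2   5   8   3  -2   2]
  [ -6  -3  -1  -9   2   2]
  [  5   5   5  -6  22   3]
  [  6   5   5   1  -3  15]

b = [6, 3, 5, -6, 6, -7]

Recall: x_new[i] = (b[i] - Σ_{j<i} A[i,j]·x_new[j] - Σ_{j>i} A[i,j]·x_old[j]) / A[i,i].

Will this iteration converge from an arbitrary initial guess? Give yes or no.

Diagonal D = diag(-11, -15, 8, -9, 22, 15); L, U strict lower/upper.
Gauss-Seidel: T = -(D+L)⁻¹U, row 0 first, T[0,2] = -(6)/(-11) = +0.5455; later rows by forward substitution.
  T[0,:] = [+0.0000  -0.4545  +0.5455  -0.0909  -0.1818  -0.2727]
  T[1,:] = [+0.0000  +0.1818  -0.6182  +0.3030  -0.0606  +0.5091]
  T[2,:] = [+0.0000  +0.0000  +0.2500  -0.5417  +0.3333  -0.5000]
  T[3,:] = [+0.0000  +0.2424  -0.1854  +0.0198  +0.3266  +0.2899]
  T[4,:] = [+0.0000  +0.1281  -0.0908  +0.0803  +0.0684  +0.0026]
  T[5,:] = [+0.0000  +0.1307  -0.1013  +0.1306  -0.0263  +0.0873]
moduli |λ_i(T)| = 0.9017, 0.2655, 0.2655, 0.2241, 0.0580, 0.0000.
ρ(T) = max|λ| = 0.9017; 0.9017 < 1 ⇒ converges.

yes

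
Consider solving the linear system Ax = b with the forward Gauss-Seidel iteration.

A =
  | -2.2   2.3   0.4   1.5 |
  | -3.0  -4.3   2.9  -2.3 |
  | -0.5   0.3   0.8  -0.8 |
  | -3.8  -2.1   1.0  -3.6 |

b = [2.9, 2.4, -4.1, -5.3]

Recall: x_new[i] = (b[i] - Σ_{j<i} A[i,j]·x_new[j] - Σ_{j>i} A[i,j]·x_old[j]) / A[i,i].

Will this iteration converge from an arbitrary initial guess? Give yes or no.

no

A = D + L + U where D = diag(-2.2, -4.3, 0.8, -3.6).
Gauss-Seidel: T = -(D+L)⁻¹U, row 0 first, T[0,2] = -(0.4)/(-2.2) = +0.1818; later rows by forward substitution.
  T[0,:] = [+0.0000, +1.0455, +0.1818, +0.6818]
  T[1,:] = [+0.0000, -0.7294, +0.5476, -1.0106]
  T[2,:] = [+0.0000, +0.9269, -0.0917, +1.8051]
  T[3,:] = [+0.0000, -0.4206, -0.5368, +0.3712]
moduli |λ_i(T)| = 1.1680, 0.7983, 0.7983, 0.0000.
spectral radius ρ = 1.1680; 1.1680 > 1 ⇒ diverges.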